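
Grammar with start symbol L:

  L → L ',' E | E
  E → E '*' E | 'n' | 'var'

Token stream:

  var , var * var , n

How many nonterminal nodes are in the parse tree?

[L [L [L [E var]] , [E [E var] * [E var]]] , [E n]]

8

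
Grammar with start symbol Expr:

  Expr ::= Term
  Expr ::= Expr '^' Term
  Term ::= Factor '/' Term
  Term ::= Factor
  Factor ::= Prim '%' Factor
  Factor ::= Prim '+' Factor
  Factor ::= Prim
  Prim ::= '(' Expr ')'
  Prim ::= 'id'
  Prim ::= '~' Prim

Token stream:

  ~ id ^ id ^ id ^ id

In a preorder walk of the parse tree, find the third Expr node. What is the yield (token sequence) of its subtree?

~ id ^ id

[Expr [Expr [Expr [Expr [Term [Factor [Prim ~ [Prim id]]]]] ^ [Term [Factor [Prim id]]]] ^ [Term [Factor [Prim id]]]] ^ [Term [Factor [Prim id]]]]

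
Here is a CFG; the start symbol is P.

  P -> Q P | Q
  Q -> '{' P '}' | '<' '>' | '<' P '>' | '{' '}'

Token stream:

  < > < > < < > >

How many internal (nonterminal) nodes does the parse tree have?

8

[P [Q < >] [P [Q < >] [P [Q < [P [Q < >]] >]]]]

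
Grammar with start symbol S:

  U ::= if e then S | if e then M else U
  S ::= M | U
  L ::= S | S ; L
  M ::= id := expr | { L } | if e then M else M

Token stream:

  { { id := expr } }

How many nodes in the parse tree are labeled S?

3

[S [M { [L [S [M { [L [S [M id := expr]]] }]]] }]]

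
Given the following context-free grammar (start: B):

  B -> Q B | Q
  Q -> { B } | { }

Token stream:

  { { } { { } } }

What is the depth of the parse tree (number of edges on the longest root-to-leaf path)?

7

[B [Q { [B [Q { }] [B [Q { [B [Q { }]] }]]] }]]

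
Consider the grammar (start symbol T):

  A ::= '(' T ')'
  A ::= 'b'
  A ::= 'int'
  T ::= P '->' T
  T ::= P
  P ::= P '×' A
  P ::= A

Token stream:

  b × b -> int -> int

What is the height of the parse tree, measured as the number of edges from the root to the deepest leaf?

5

[T [P [P [A b]] × [A b]] -> [T [P [A int]] -> [T [P [A int]]]]]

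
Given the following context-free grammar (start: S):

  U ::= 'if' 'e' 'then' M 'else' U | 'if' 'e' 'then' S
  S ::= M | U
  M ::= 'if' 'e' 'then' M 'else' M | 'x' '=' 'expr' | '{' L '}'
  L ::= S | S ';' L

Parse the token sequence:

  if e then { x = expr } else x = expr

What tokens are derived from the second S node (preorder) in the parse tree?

x = expr

[S [M if e then [M { [L [S [M x = expr]]] }] else [M x = expr]]]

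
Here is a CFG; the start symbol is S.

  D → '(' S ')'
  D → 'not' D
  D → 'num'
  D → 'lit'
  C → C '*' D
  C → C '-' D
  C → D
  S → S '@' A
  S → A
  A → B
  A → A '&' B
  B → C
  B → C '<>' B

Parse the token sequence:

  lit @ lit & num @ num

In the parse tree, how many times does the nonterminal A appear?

[S [S [S [A [B [C [D lit]]]]] @ [A [A [B [C [D lit]]]] & [B [C [D num]]]]] @ [A [B [C [D num]]]]]

4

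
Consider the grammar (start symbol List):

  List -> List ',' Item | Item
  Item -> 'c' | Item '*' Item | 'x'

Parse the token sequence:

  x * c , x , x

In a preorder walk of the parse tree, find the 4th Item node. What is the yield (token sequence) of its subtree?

[List [List [List [Item [Item x] * [Item c]]] , [Item x]] , [Item x]]

x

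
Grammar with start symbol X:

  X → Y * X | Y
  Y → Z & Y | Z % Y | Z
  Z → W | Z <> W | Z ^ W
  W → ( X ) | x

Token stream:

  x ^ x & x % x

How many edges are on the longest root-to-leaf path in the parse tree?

6

[X [Y [Z [Z [W x]] ^ [W x]] & [Y [Z [W x]] % [Y [Z [W x]]]]]]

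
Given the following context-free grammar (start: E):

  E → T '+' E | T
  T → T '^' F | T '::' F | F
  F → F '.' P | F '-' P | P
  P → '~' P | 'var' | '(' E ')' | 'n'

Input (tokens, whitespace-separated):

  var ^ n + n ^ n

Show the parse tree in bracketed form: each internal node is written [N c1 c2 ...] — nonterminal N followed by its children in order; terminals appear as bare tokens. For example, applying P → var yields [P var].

E
T + E
T ^ F + E
F ^ F + E
P ^ F + E
var ^ F + E
var ^ P + E
var ^ n + E
var ^ n + T
var ^ n + T ^ F
var ^ n + F ^ F
var ^ n + P ^ F
var ^ n + n ^ F
var ^ n + n ^ P
var ^ n + n ^ n

[E [T [T [F [P var]]] ^ [F [P n]]] + [E [T [T [F [P n]]] ^ [F [P n]]]]]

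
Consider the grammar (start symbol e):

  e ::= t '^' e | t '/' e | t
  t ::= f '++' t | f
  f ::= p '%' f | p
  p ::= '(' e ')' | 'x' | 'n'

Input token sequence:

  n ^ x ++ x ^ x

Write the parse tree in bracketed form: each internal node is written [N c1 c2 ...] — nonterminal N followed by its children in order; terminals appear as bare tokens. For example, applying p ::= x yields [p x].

[e [t [f [p n]]] ^ [e [t [f [p x]] ++ [t [f [p x]]]] ^ [e [t [f [p x]]]]]]

e
t ^ e
f ^ e
p ^ e
n ^ e
n ^ t ^ e
n ^ f ++ t ^ e
n ^ p ++ t ^ e
n ^ x ++ t ^ e
n ^ x ++ f ^ e
n ^ x ++ p ^ e
n ^ x ++ x ^ e
n ^ x ++ x ^ t
n ^ x ++ x ^ f
n ^ x ++ x ^ p
n ^ x ++ x ^ x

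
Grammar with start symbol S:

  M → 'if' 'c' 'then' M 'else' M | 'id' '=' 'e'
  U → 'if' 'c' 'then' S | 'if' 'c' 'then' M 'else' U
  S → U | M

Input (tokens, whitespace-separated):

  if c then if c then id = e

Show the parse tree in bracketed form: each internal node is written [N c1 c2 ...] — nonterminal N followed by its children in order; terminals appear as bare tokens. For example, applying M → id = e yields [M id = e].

[S [U if c then [S [U if c then [S [M id = e]]]]]]

S
U
if c then S
if c then U
if c then if c then S
if c then if c then M
if c then if c then id = e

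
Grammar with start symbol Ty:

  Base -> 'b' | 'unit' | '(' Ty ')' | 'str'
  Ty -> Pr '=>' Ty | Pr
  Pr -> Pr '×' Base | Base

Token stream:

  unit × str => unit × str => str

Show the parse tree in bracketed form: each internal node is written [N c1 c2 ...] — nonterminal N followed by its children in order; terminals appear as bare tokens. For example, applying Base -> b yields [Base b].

Ty
Pr => Ty
Pr × Base => Ty
Base × Base => Ty
unit × Base => Ty
unit × str => Ty
unit × str => Pr => Ty
unit × str => Pr × Base => Ty
unit × str => Base × Base => Ty
unit × str => unit × Base => Ty
unit × str => unit × str => Ty
unit × str => unit × str => Pr
unit × str => unit × str => Base
unit × str => unit × str => str

[Ty [Pr [Pr [Base unit]] × [Base str]] => [Ty [Pr [Pr [Base unit]] × [Base str]] => [Ty [Pr [Base str]]]]]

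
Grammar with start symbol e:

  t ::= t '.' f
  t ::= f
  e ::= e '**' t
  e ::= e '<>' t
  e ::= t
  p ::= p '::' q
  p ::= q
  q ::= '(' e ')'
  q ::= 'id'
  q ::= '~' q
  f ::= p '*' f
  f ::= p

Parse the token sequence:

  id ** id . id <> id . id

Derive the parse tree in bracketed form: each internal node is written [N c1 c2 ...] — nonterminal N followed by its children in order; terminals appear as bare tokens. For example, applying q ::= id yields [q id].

[e [e [e [t [f [p [q id]]]]] ** [t [t [f [p [q id]]]] . [f [p [q id]]]]] <> [t [t [f [p [q id]]]] . [f [p [q id]]]]]

e
e <> t
e ** t <> t
t ** t <> t
f ** t <> t
p ** t <> t
q ** t <> t
id ** t <> t
id ** t . f <> t
id ** f . f <> t
id ** p . f <> t
id ** q . f <> t
id ** id . f <> t
id ** id . p <> t
id ** id . q <> t
id ** id . id <> t
id ** id . id <> t . f
id ** id . id <> f . f
id ** id . id <> p . f
id ** id . id <> q . f
id ** id . id <> id . f
id ** id . id <> id . p
id ** id . id <> id . q
id ** id . id <> id . id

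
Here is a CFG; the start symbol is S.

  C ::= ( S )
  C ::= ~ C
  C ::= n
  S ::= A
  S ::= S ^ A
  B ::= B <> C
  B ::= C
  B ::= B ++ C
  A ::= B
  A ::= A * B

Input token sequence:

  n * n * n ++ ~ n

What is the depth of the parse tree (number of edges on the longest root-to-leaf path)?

[S [A [A [A [B [C n]]] * [B [C n]]] * [B [B [C n]] ++ [C ~ [C n]]]]]

6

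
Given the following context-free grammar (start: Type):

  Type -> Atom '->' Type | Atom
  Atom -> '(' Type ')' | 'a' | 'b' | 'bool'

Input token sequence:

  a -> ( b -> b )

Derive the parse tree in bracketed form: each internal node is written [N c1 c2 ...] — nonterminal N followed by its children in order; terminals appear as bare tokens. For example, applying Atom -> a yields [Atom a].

Type
Atom -> Type
a -> Type
a -> Atom
a -> ( Type )
a -> ( Atom -> Type )
a -> ( b -> Type )
a -> ( b -> Atom )
a -> ( b -> b )

[Type [Atom a] -> [Type [Atom ( [Type [Atom b] -> [Type [Atom b]]] )]]]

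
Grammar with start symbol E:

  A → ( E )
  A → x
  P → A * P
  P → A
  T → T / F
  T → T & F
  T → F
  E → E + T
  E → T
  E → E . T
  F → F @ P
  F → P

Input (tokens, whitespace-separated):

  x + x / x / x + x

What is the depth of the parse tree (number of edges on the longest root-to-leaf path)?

8

[E [E [E [T [F [P [A x]]]]] + [T [T [T [F [P [A x]]]] / [F [P [A x]]]] / [F [P [A x]]]]] + [T [F [P [A x]]]]]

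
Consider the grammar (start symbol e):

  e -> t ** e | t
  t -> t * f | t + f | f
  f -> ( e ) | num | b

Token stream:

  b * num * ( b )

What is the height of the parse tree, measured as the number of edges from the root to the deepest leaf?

[e [t [t [t [f b]] * [f num]] * [f ( [e [t [f b]]] )]]]

6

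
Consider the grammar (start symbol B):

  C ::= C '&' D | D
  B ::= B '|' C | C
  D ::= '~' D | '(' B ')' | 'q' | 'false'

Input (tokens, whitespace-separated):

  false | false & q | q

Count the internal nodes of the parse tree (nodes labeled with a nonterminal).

[B [B [B [C [D false]]] | [C [C [D false]] & [D q]]] | [C [D q]]]

11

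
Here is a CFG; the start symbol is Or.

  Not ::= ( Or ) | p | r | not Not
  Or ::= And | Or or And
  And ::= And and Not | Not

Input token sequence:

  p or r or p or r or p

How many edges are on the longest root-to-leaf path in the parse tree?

[Or [Or [Or [Or [Or [And [Not p]]] or [And [Not r]]] or [And [Not p]]] or [And [Not r]]] or [And [Not p]]]

7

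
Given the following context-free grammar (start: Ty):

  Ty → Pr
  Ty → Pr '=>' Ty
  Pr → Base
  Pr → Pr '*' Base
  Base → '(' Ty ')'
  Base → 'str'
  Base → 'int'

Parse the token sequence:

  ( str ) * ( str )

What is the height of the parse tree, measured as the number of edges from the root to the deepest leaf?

[Ty [Pr [Pr [Base ( [Ty [Pr [Base str]]] )]] * [Base ( [Ty [Pr [Base str]]] )]]]

7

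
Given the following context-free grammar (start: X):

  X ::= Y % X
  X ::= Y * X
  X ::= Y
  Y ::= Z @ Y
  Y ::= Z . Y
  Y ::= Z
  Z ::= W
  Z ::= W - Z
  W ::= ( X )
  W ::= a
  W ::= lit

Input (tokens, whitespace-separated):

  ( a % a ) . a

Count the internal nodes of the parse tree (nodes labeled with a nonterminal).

15

[X [Y [Z [W ( [X [Y [Z [W a]]] % [X [Y [Z [W a]]]]] )]] . [Y [Z [W a]]]]]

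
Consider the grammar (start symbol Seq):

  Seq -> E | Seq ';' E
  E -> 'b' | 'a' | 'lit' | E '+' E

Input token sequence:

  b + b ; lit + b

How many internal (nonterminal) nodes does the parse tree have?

8

[Seq [Seq [E [E b] + [E b]]] ; [E [E lit] + [E b]]]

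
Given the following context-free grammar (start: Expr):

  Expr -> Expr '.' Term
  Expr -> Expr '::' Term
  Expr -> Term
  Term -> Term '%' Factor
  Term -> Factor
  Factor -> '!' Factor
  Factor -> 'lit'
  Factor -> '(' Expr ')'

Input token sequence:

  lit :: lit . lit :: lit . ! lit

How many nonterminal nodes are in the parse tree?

16

[Expr [Expr [Expr [Expr [Expr [Term [Factor lit]]] :: [Term [Factor lit]]] . [Term [Factor lit]]] :: [Term [Factor lit]]] . [Term [Factor ! [Factor lit]]]]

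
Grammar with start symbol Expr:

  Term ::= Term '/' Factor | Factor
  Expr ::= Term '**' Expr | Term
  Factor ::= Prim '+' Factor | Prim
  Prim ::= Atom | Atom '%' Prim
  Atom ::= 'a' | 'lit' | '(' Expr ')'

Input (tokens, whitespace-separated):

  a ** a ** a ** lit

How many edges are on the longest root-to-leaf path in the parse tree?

[Expr [Term [Factor [Prim [Atom a]]]] ** [Expr [Term [Factor [Prim [Atom a]]]] ** [Expr [Term [Factor [Prim [Atom a]]]] ** [Expr [Term [Factor [Prim [Atom lit]]]]]]]]

8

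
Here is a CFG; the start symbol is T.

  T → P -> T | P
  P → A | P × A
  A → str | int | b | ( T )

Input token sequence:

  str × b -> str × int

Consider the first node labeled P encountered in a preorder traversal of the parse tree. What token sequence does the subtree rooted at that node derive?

[T [P [P [A str]] × [A b]] -> [T [P [P [A str]] × [A int]]]]

str × b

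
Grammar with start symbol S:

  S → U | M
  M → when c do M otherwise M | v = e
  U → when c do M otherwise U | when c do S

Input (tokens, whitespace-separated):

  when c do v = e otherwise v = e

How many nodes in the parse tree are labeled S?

1

[S [M when c do [M v = e] otherwise [M v = e]]]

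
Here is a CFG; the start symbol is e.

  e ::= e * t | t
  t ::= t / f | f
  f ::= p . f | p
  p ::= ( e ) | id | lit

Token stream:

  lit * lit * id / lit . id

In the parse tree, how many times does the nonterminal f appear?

[e [e [e [t [f [p lit]]]] * [t [f [p lit]]]] * [t [t [f [p id]]] / [f [p lit] . [f [p id]]]]]

5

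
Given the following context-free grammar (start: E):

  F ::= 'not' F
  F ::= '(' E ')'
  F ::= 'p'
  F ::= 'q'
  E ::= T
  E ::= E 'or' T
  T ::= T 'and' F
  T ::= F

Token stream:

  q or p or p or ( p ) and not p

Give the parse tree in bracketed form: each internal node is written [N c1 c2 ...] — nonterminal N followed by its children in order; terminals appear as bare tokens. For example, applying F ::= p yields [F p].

E
E or T
E or T or T
E or T or T or T
T or T or T or T
F or T or T or T
q or T or T or T
q or F or T or T
q or p or T or T
q or p or F or T
q or p or p or T
q or p or p or T and F
q or p or p or F and F
q or p or p or ( E ) and F
q or p or p or ( T ) and F
q or p or p or ( F ) and F
q or p or p or ( p ) and F
q or p or p or ( p ) and not F
q or p or p or ( p ) and not p

[E [E [E [E [T [F q]]] or [T [F p]]] or [T [F p]]] or [T [T [F ( [E [T [F p]]] )]] and [F not [F p]]]]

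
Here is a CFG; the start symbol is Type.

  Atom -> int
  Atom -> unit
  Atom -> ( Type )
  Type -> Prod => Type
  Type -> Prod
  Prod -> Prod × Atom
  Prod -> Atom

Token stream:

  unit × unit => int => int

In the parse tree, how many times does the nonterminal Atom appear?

4

[Type [Prod [Prod [Atom unit]] × [Atom unit]] => [Type [Prod [Atom int]] => [Type [Prod [Atom int]]]]]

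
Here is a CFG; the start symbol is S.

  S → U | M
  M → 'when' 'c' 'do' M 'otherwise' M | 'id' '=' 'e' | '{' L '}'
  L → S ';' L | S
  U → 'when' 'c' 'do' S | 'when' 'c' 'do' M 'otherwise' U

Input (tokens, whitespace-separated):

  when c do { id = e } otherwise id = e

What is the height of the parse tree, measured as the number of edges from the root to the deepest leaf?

[S [M when c do [M { [L [S [M id = e]]] }] otherwise [M id = e]]]

6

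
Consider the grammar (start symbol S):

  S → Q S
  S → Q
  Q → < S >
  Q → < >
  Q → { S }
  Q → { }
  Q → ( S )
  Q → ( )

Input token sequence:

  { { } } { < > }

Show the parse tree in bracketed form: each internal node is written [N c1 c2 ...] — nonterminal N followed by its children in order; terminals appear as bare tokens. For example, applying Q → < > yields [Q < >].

[S [Q { [S [Q { }]] }] [S [Q { [S [Q < >]] }]]]

S
Q S
{ S } S
{ Q } S
{ { } } S
{ { } } Q
{ { } } { S }
{ { } } { Q }
{ { } } { < > }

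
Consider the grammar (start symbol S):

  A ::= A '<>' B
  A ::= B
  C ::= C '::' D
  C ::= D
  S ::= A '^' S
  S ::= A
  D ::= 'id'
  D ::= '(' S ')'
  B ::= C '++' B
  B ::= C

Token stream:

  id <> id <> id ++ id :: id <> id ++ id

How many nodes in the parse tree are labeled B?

6

[S [A [A [A [A [B [C [D id]]]] <> [B [C [D id]]]] <> [B [C [D id]] ++ [B [C [C [D id]] :: [D id]]]]] <> [B [C [D id]] ++ [B [C [D id]]]]]]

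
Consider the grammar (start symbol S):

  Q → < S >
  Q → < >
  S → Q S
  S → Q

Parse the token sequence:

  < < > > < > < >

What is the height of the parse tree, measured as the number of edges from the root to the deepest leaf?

[S [Q < [S [Q < >]] >] [S [Q < >] [S [Q < >]]]]

4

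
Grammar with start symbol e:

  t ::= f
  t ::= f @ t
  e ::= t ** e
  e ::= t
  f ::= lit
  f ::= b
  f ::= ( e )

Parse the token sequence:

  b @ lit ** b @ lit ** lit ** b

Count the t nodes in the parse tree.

6

[e [t [f b] @ [t [f lit]]] ** [e [t [f b] @ [t [f lit]]] ** [e [t [f lit]] ** [e [t [f b]]]]]]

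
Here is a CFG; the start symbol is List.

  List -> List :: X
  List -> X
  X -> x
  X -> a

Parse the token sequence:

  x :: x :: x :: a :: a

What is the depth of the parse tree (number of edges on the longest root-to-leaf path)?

[List [List [List [List [List [X x]] :: [X x]] :: [X x]] :: [X a]] :: [X a]]

6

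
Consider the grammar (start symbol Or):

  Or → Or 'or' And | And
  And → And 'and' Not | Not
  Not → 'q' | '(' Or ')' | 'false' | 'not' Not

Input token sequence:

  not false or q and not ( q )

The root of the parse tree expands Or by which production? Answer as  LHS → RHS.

Or → Or 'or' And

[Or [Or [And [Not not [Not false]]]] or [And [And [Not q]] and [Not not [Not ( [Or [And [Not q]]] )]]]]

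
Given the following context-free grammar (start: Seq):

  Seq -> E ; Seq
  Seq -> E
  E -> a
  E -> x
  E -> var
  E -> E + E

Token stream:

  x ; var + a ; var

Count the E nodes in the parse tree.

5

[Seq [E x] ; [Seq [E [E var] + [E a]] ; [Seq [E var]]]]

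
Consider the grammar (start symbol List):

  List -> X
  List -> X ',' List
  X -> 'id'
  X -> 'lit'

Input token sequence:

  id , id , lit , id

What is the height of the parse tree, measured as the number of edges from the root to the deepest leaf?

[List [X id] , [List [X id] , [List [X lit] , [List [X id]]]]]

5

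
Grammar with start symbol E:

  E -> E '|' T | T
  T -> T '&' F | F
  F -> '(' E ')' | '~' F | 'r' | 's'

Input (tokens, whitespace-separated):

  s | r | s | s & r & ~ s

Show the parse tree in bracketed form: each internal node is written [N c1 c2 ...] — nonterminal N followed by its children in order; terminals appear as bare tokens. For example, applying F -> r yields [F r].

[E [E [E [E [T [F s]]] | [T [F r]]] | [T [F s]]] | [T [T [T [F s]] & [F r]] & [F ~ [F s]]]]

E
E | T
E | T | T
E | T | T | T
T | T | T | T
F | T | T | T
s | T | T | T
s | F | T | T
s | r | T | T
s | r | F | T
s | r | s | T
s | r | s | T & F
s | r | s | T & F & F
s | r | s | F & F & F
s | r | s | s & F & F
s | r | s | s & r & F
s | r | s | s & r & ~ F
s | r | s | s & r & ~ s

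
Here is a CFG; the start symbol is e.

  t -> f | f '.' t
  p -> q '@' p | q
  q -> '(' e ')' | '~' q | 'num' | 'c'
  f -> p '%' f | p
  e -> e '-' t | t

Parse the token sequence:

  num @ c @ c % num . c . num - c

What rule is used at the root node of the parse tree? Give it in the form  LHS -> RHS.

e -> e '-' t

[e [e [t [f [p [q num] @ [p [q c] @ [p [q c]]]] % [f [p [q num]]]] . [t [f [p [q c]]] . [t [f [p [q num]]]]]]] - [t [f [p [q c]]]]]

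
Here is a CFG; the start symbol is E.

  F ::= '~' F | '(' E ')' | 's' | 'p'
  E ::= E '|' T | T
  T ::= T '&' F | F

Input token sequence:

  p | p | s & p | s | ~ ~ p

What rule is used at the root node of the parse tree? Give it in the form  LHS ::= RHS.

E ::= E '|' T

[E [E [E [E [E [T [F p]]] | [T [F p]]] | [T [T [F s]] & [F p]]] | [T [F s]]] | [T [F ~ [F ~ [F p]]]]]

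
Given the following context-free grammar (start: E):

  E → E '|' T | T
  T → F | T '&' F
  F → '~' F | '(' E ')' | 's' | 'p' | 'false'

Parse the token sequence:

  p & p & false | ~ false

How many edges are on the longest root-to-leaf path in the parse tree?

[E [E [T [T [T [F p]] & [F p]] & [F false]]] | [T [F ~ [F false]]]]

6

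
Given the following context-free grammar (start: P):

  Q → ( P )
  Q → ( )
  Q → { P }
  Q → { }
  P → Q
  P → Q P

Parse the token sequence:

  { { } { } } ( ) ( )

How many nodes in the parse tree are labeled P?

[P [Q { [P [Q { }] [P [Q { }]]] }] [P [Q ( )] [P [Q ( )]]]]

5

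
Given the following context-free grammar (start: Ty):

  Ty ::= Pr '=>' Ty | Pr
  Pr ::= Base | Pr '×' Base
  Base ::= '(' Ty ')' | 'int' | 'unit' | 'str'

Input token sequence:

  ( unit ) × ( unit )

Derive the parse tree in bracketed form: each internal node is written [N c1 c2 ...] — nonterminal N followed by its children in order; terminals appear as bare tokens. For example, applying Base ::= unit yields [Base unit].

[Ty [Pr [Pr [Base ( [Ty [Pr [Base unit]]] )]] × [Base ( [Ty [Pr [Base unit]]] )]]]

Ty
Pr
Pr × Base
Base × Base
( Ty ) × Base
( Pr ) × Base
( Base ) × Base
( unit ) × Base
( unit ) × ( Ty )
( unit ) × ( Pr )
( unit ) × ( Base )
( unit ) × ( unit )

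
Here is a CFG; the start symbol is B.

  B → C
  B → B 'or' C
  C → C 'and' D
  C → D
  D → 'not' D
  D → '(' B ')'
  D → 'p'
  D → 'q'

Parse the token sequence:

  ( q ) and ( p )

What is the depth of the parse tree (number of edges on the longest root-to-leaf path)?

7

[B [C [C [D ( [B [C [D q]]] )]] and [D ( [B [C [D p]]] )]]]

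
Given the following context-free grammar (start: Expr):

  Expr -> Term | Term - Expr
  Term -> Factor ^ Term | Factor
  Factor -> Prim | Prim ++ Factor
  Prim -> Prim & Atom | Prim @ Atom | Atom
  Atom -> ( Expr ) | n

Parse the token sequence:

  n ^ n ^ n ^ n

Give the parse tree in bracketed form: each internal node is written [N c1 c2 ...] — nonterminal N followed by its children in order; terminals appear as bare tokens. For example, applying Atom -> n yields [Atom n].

[Expr [Term [Factor [Prim [Atom n]]] ^ [Term [Factor [Prim [Atom n]]] ^ [Term [Factor [Prim [Atom n]]] ^ [Term [Factor [Prim [Atom n]]]]]]]]

Expr
Term
Factor ^ Term
Prim ^ Term
Atom ^ Term
n ^ Term
n ^ Factor ^ Term
n ^ Prim ^ Term
n ^ Atom ^ Term
n ^ n ^ Term
n ^ n ^ Factor ^ Term
n ^ n ^ Prim ^ Term
n ^ n ^ Atom ^ Term
n ^ n ^ n ^ Term
n ^ n ^ n ^ Factor
n ^ n ^ n ^ Prim
n ^ n ^ n ^ Atom
n ^ n ^ n ^ n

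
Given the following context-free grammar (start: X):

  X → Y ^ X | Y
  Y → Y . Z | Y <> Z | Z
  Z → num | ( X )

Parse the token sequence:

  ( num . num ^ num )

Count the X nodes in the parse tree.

3

[X [Y [Z ( [X [Y [Y [Z num]] . [Z num]] ^ [X [Y [Z num]]]] )]]]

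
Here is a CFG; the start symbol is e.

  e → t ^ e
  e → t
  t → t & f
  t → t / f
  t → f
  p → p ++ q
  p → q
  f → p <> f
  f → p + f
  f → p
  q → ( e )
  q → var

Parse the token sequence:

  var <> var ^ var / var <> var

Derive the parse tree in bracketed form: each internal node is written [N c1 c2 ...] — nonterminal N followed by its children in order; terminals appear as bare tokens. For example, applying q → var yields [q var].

[e [t [f [p [q var]] <> [f [p [q var]]]]] ^ [e [t [t [f [p [q var]]]] / [f [p [q var]] <> [f [p [q var]]]]]]]

e
t ^ e
f ^ e
p <> f ^ e
q <> f ^ e
var <> f ^ e
var <> p ^ e
var <> q ^ e
var <> var ^ e
var <> var ^ t
var <> var ^ t / f
var <> var ^ f / f
var <> var ^ p / f
var <> var ^ q / f
var <> var ^ var / f
var <> var ^ var / p <> f
var <> var ^ var / q <> f
var <> var ^ var / var <> f
var <> var ^ var / var <> p
var <> var ^ var / var <> q
var <> var ^ var / var <> var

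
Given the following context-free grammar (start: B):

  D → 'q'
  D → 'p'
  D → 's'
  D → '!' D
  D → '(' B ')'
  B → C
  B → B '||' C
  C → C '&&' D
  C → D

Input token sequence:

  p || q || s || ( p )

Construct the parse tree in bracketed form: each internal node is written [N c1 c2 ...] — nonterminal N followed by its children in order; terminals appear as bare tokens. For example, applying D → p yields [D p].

B
B || C
B || C || C
B || C || C || C
C || C || C || C
D || C || C || C
p || C || C || C
p || D || C || C
p || q || C || C
p || q || D || C
p || q || s || C
p || q || s || D
p || q || s || ( B )
p || q || s || ( C )
p || q || s || ( D )
p || q || s || ( p )

[B [B [B [B [C [D p]]] || [C [D q]]] || [C [D s]]] || [C [D ( [B [C [D p]]] )]]]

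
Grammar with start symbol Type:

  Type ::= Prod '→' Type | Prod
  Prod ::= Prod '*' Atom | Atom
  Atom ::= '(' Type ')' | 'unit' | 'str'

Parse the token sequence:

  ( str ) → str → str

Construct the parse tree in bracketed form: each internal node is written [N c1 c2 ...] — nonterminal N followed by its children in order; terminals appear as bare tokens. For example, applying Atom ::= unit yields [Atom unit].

Type
Prod → Type
Atom → Type
( Type ) → Type
( Prod ) → Type
( Atom ) → Type
( str ) → Type
( str ) → Prod → Type
( str ) → Atom → Type
( str ) → str → Type
( str ) → str → Prod
( str ) → str → Atom
( str ) → str → str

[Type [Prod [Atom ( [Type [Prod [Atom str]]] )]] → [Type [Prod [Atom str]] → [Type [Prod [Atom str]]]]]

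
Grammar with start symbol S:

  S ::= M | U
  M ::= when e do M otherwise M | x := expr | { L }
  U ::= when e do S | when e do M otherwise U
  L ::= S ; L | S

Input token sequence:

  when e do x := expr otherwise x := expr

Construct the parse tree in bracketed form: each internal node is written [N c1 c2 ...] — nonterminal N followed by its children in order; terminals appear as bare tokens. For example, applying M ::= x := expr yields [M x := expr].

[S [M when e do [M x := expr] otherwise [M x := expr]]]

S
M
when e do M otherwise M
when e do x := expr otherwise M
when e do x := expr otherwise x := expr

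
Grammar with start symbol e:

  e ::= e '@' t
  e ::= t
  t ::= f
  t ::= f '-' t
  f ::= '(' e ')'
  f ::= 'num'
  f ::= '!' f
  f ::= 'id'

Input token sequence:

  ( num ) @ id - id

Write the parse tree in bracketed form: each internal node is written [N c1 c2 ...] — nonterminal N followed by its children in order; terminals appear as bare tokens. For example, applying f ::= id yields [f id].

e
e @ t
t @ t
f @ t
( e ) @ t
( t ) @ t
( f ) @ t
( num ) @ t
( num ) @ f - t
( num ) @ id - t
( num ) @ id - f
( num ) @ id - id

[e [e [t [f ( [e [t [f num]]] )]]] @ [t [f id] - [t [f id]]]]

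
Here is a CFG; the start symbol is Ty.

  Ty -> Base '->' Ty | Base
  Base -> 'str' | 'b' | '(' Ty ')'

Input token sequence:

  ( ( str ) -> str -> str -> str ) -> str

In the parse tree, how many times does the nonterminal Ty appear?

7

[Ty [Base ( [Ty [Base ( [Ty [Base str]] )] -> [Ty [Base str] -> [Ty [Base str] -> [Ty [Base str]]]]] )] -> [Ty [Base str]]]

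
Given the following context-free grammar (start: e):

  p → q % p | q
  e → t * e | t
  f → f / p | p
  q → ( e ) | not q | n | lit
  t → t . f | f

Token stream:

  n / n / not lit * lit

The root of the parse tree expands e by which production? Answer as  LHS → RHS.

[e [t [f [f [f [p [q n]]] / [p [q n]]] / [p [q not [q lit]]]]] * [e [t [f [p [q lit]]]]]]

e → t * e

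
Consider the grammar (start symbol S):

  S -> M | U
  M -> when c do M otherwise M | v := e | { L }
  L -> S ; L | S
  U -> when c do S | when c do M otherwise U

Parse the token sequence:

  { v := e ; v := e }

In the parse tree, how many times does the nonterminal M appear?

3

[S [M { [L [S [M v := e]] ; [L [S [M v := e]]]] }]]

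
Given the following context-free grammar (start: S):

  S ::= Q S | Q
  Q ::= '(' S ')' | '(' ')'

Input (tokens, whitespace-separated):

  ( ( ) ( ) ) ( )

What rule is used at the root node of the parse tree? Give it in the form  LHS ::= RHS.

[S [Q ( [S [Q ( )] [S [Q ( )]]] )] [S [Q ( )]]]

S ::= Q S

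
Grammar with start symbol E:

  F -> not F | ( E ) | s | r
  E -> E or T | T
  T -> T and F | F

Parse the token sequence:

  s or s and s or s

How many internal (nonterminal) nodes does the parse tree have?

[E [E [E [T [F s]]] or [T [T [F s]] and [F s]]] or [T [F s]]]

11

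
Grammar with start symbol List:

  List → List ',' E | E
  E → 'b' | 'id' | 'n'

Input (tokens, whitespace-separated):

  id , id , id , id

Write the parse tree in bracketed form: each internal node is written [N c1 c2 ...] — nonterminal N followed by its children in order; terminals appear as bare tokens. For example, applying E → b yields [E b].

List
List , E
List , E , E
List , E , E , E
E , E , E , E
id , E , E , E
id , id , E , E
id , id , id , E
id , id , id , id

[List [List [List [List [E id]] , [E id]] , [E id]] , [E id]]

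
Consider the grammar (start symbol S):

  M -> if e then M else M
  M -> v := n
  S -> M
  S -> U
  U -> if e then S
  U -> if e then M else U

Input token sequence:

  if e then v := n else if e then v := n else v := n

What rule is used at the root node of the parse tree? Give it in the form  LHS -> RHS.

S -> M

[S [M if e then [M v := n] else [M if e then [M v := n] else [M v := n]]]]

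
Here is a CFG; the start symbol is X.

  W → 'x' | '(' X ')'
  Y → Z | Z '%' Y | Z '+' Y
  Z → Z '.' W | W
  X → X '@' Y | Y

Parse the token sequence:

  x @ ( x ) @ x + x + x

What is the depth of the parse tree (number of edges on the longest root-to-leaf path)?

9

[X [X [X [Y [Z [W x]]]] @ [Y [Z [W ( [X [Y [Z [W x]]]] )]]]] @ [Y [Z [W x]] + [Y [Z [W x]] + [Y [Z [W x]]]]]]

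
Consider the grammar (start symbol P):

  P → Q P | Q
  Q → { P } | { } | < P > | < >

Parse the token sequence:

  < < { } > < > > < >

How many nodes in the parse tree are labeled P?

5

[P [Q < [P [Q < [P [Q { }]] >] [P [Q < >]]] >] [P [Q < >]]]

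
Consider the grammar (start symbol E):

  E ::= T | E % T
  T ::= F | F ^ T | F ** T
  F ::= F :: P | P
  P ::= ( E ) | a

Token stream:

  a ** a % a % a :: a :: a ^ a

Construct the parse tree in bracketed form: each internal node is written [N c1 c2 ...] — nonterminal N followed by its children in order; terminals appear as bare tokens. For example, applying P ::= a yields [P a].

[E [E [E [T [F [P a]] ** [T [F [P a]]]]] % [T [F [P a]]]] % [T [F [F [F [P a]] :: [P a]] :: [P a]] ^ [T [F [P a]]]]]

E
E % T
E % T % T
T % T % T
F ** T % T % T
P ** T % T % T
a ** T % T % T
a ** F % T % T
a ** P % T % T
a ** a % T % T
a ** a % F % T
a ** a % P % T
a ** a % a % T
a ** a % a % F ^ T
a ** a % a % F :: P ^ T
a ** a % a % F :: P :: P ^ T
a ** a % a % P :: P :: P ^ T
a ** a % a % a :: P :: P ^ T
a ** a % a % a :: a :: P ^ T
a ** a % a % a :: a :: a ^ T
a ** a % a % a :: a :: a ^ F
a ** a % a % a :: a :: a ^ P
a ** a % a % a :: a :: a ^ a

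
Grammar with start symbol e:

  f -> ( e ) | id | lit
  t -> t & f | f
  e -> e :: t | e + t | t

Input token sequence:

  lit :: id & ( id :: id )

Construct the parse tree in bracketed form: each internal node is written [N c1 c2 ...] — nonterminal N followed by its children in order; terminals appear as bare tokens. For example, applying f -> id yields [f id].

e
e :: t
t :: t
f :: t
lit :: t
lit :: t & f
lit :: f & f
lit :: id & f
lit :: id & ( e )
lit :: id & ( e :: t )
lit :: id & ( t :: t )
lit :: id & ( f :: t )
lit :: id & ( id :: t )
lit :: id & ( id :: f )
lit :: id & ( id :: id )

[e [e [t [f lit]]] :: [t [t [f id]] & [f ( [e [e [t [f id]]] :: [t [f id]]] )]]]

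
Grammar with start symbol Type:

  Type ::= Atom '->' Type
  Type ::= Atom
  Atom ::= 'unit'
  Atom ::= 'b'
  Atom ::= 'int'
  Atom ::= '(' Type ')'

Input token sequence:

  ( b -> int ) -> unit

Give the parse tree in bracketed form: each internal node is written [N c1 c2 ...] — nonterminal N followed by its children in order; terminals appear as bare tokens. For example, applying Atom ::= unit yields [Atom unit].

Type
Atom -> Type
( Type ) -> Type
( Atom -> Type ) -> Type
( b -> Type ) -> Type
( b -> Atom ) -> Type
( b -> int ) -> Type
( b -> int ) -> Atom
( b -> int ) -> unit

[Type [Atom ( [Type [Atom b] -> [Type [Atom int]]] )] -> [Type [Atom unit]]]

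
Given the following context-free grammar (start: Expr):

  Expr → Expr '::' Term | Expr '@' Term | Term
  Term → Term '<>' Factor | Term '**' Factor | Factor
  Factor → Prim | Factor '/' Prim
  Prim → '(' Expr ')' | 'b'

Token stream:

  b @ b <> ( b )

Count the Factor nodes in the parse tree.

4

[Expr [Expr [Term [Factor [Prim b]]]] @ [Term [Term [Factor [Prim b]]] <> [Factor [Prim ( [Expr [Term [Factor [Prim b]]]] )]]]]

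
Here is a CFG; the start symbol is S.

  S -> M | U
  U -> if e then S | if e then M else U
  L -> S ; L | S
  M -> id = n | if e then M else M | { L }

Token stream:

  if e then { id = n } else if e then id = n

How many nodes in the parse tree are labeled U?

2

[S [U if e then [M { [L [S [M id = n]]] }] else [U if e then [S [M id = n]]]]]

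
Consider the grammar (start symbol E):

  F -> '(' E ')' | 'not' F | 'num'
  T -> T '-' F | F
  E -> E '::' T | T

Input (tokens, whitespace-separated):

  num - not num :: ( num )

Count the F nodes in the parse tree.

[E [E [T [T [F num]] - [F not [F num]]]] :: [T [F ( [E [T [F num]]] )]]]

5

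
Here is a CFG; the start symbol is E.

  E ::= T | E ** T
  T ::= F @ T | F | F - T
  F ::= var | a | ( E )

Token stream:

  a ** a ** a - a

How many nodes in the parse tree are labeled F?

[E [E [E [T [F a]]] ** [T [F a]]] ** [T [F a] - [T [F a]]]]

4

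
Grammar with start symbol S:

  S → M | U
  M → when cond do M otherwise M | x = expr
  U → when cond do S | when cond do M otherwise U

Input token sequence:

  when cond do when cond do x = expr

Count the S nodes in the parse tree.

3

[S [U when cond do [S [U when cond do [S [M x = expr]]]]]]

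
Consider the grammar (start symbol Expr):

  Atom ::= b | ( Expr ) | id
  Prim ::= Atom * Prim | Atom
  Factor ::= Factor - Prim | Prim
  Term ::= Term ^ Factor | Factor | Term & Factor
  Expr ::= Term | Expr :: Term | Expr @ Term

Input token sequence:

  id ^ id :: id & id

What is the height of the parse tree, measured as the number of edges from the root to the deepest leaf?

7

[Expr [Expr [Term [Term [Factor [Prim [Atom id]]]] ^ [Factor [Prim [Atom id]]]]] :: [Term [Term [Factor [Prim [Atom id]]]] & [Factor [Prim [Atom id]]]]]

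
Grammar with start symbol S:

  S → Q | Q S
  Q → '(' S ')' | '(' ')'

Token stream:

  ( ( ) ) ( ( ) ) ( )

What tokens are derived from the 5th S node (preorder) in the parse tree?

( )

[S [Q ( [S [Q ( )]] )] [S [Q ( [S [Q ( )]] )] [S [Q ( )]]]]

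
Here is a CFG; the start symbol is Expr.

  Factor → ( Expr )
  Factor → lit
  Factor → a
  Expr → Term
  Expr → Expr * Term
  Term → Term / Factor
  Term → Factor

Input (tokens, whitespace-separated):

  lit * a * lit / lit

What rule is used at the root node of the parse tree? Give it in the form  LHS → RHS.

[Expr [Expr [Expr [Term [Factor lit]]] * [Term [Factor a]]] * [Term [Term [Factor lit]] / [Factor lit]]]

Expr → Expr * Term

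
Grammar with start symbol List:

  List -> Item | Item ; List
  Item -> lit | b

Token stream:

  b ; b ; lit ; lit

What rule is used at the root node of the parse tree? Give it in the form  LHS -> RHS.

[List [Item b] ; [List [Item b] ; [List [Item lit] ; [List [Item lit]]]]]

List -> Item ; List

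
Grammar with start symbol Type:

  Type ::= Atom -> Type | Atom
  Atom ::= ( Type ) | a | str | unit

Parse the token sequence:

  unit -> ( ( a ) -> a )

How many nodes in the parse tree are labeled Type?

[Type [Atom unit] -> [Type [Atom ( [Type [Atom ( [Type [Atom a]] )] -> [Type [Atom a]]] )]]]

5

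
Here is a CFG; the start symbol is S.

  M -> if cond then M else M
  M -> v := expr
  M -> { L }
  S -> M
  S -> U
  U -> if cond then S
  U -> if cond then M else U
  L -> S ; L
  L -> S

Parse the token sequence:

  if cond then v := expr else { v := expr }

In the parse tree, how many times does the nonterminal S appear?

2

[S [M if cond then [M v := expr] else [M { [L [S [M v := expr]]] }]]]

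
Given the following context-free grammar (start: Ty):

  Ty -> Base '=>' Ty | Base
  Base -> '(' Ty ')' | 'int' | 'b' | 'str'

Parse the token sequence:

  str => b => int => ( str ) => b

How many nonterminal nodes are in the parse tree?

12

[Ty [Base str] => [Ty [Base b] => [Ty [Base int] => [Ty [Base ( [Ty [Base str]] )] => [Ty [Base b]]]]]]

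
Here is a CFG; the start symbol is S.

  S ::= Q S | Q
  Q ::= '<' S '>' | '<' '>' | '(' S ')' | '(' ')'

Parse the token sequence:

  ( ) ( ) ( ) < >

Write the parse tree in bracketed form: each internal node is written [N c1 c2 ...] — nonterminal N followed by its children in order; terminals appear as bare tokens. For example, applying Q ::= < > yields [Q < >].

S
Q S
( ) S
( ) Q S
( ) ( ) S
( ) ( ) Q S
( ) ( ) ( ) S
( ) ( ) ( ) Q
( ) ( ) ( ) < >

[S [Q ( )] [S [Q ( )] [S [Q ( )] [S [Q < >]]]]]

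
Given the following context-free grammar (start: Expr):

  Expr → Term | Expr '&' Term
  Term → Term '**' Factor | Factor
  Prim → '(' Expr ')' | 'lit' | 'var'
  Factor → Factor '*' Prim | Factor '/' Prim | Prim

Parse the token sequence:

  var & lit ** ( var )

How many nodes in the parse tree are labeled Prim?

[Expr [Expr [Term [Factor [Prim var]]]] & [Term [Term [Factor [Prim lit]]] ** [Factor [Prim ( [Expr [Term [Factor [Prim var]]]] )]]]]

4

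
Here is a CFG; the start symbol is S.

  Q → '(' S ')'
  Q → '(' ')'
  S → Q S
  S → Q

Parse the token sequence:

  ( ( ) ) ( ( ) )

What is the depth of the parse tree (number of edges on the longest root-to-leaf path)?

[S [Q ( [S [Q ( )]] )] [S [Q ( [S [Q ( )]] )]]]

5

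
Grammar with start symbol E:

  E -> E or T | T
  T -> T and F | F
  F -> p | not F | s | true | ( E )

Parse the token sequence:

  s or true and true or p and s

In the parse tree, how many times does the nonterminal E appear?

3

[E [E [E [T [F s]]] or [T [T [F true]] and [F true]]] or [T [T [F p]] and [F s]]]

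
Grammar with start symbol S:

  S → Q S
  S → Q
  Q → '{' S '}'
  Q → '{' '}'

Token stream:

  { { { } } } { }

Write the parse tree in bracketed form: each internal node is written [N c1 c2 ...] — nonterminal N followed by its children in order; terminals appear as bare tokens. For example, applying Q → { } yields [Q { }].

[S [Q { [S [Q { [S [Q { }]] }]] }] [S [Q { }]]]

S
Q S
{ S } S
{ Q } S
{ { S } } S
{ { Q } } S
{ { { } } } S
{ { { } } } Q
{ { { } } } { }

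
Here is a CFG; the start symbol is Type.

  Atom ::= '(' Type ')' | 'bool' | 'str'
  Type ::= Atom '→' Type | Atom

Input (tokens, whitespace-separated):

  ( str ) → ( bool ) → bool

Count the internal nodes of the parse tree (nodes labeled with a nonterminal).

[Type [Atom ( [Type [Atom str]] )] → [Type [Atom ( [Type [Atom bool]] )] → [Type [Atom bool]]]]

10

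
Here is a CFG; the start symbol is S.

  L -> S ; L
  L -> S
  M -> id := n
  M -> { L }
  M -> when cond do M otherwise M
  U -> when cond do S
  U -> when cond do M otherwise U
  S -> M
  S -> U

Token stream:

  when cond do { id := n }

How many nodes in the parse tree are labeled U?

[S [U when cond do [S [M { [L [S [M id := n]]] }]]]]

1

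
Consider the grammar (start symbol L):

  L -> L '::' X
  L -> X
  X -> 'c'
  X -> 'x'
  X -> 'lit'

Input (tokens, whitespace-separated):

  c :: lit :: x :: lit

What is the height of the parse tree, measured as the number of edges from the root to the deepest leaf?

5

[L [L [L [L [X c]] :: [X lit]] :: [X x]] :: [X lit]]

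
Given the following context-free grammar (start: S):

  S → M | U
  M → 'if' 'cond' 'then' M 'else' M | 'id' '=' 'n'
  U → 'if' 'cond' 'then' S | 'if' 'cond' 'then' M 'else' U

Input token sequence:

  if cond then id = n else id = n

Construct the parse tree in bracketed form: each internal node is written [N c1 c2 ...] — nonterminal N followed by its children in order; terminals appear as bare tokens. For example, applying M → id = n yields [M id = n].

[S [M if cond then [M id = n] else [M id = n]]]

S
M
if cond then M else M
if cond then id = n else M
if cond then id = n else id = n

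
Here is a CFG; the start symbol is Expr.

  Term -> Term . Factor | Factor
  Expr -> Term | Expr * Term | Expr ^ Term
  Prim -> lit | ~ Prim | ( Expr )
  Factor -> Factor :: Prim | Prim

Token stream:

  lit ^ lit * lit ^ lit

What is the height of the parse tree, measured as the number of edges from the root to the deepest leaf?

7

[Expr [Expr [Expr [Expr [Term [Factor [Prim lit]]]] ^ [Term [Factor [Prim lit]]]] * [Term [Factor [Prim lit]]]] ^ [Term [Factor [Prim lit]]]]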